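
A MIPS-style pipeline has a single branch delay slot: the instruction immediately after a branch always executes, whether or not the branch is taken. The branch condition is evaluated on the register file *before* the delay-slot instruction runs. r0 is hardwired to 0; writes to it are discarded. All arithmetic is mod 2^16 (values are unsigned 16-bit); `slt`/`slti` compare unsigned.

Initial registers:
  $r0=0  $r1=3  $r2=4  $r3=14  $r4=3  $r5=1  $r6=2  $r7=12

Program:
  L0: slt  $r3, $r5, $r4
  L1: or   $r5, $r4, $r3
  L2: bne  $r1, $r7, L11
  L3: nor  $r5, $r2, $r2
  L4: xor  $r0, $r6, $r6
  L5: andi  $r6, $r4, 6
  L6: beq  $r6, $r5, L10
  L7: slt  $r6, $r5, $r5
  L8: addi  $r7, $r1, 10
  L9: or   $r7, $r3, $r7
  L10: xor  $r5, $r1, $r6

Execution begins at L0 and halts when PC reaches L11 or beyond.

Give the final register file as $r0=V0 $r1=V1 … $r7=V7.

$r0=0 $r1=3 $r2=4 $r3=1 $r4=3 $r5=65531 $r6=2 $r7=12

PC=0  slt  $r3, $r5, $r4     | $r0=0 $r1=3 $r2=4 $r3=1 $r4=3 $r5=1 $r6=2 $r7=12
PC=1  or   $r5, $r4, $r3     | $r0=0 $r1=3 $r2=4 $r3=1 $r4=3 $r5=3 $r6=2 $r7=12
PC=2  bne  $r1, $r7, L11     | $r0=0 $r1=3 $r2=4 $r3=1 $r4=3 $r5=3 $r6=2 $r7=12  [TAKEN]
PC=3  nor  $r5, $r2, $r2     | $r0=0 $r1=3 $r2=4 $r3=1 $r4=3 $r5=65531 $r6=2 $r7=12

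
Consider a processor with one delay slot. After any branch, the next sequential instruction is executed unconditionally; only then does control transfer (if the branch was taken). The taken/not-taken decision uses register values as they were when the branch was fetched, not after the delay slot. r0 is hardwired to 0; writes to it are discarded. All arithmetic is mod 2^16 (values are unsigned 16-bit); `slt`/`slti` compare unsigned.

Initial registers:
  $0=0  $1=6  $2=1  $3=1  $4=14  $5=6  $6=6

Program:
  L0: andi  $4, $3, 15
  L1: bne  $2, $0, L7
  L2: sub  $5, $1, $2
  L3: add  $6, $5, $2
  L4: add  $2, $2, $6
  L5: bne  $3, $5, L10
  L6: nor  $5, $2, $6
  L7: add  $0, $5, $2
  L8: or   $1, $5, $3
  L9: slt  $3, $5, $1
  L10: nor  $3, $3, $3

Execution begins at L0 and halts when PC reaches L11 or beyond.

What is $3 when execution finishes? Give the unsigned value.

65535

PC=0  andi  $4, $3, 15       | $0=0 $1=6 $2=1 $3=1 $4=1 $5=6 $6=6
PC=1  bne  $2, $0, L7        | $0=0 $1=6 $2=1 $3=1 $4=1 $5=6 $6=6  [TAKEN]
PC=2  sub  $5, $1, $2        | $0=0 $1=6 $2=1 $3=1 $4=1 $5=5 $6=6
PC=7  add  $0, $5, $2        | $0=0 $1=6 $2=1 $3=1 $4=1 $5=5 $6=6
PC=8  or   $1, $5, $3        | $0=0 $1=5 $2=1 $3=1 $4=1 $5=5 $6=6
PC=9  slt  $3, $5, $1        | $0=0 $1=5 $2=1 $3=0 $4=1 $5=5 $6=6
PC=10 nor  $3, $3, $3        | $0=0 $1=5 $2=1 $3=65535 $4=1 $5=5 $6=6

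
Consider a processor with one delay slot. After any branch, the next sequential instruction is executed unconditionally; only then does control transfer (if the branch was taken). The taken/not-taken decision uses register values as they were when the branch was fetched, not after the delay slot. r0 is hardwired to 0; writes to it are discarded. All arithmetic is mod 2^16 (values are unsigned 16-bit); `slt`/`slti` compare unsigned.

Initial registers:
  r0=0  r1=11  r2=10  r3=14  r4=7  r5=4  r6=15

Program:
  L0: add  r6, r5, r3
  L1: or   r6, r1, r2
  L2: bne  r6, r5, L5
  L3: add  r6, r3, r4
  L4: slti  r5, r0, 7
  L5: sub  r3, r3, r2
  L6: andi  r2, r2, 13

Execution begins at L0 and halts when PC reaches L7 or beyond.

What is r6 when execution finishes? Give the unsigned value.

  step pc=0: add  r6, r5, r3  regs=(0,11,10,14,7,4,18)
  step pc=1: or   r6, r1, r2  regs=(0,11,10,14,7,4,11)
  step pc=2: bne  r6, r5, L5  cond=T  regs=(0,11,10,14,7,4,11)
  step pc=3: add  r6, r3, r4  regs=(0,11,10,14,7,4,21)
  step pc=5: sub  r3, r3, r2  regs=(0,11,10,4,7,4,21)
  step pc=6: andi  r2, r2, 13  regs=(0,11,8,4,7,4,21)

21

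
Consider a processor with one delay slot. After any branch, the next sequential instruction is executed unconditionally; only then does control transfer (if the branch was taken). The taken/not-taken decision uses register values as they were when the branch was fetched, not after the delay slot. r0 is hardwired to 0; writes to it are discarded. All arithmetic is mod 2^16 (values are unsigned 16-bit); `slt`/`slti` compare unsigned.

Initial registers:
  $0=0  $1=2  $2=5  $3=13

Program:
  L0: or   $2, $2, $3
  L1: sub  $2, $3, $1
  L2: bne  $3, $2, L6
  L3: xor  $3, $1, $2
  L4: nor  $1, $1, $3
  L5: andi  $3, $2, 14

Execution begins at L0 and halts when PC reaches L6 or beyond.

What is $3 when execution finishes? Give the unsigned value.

9

#0 or   $2, $2, $3 ; 0/2/13/13
#1 sub  $2, $3, $1 ; 0/2/11/13
#2 bne  $3, $2, L6 ; 0/2/11/13 ; →target
#3 xor  $3, $1, $2 ; 0/2/11/9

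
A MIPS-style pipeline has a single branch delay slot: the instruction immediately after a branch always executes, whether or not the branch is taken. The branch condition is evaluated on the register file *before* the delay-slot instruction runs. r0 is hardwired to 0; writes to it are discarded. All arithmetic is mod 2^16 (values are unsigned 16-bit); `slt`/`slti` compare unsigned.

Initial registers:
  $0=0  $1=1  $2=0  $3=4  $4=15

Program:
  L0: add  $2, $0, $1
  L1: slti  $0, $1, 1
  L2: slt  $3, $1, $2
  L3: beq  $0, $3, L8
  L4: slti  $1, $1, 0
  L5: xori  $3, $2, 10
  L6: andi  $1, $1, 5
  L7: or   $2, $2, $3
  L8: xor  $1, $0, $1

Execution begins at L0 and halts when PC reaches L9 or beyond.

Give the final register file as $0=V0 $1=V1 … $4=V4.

PC=0  add  $2, $0, $1        | $0=0 $1=1 $2=1 $3=4 $4=15
PC=1  slti  $0, $1, 1        | $0=0 $1=1 $2=1 $3=4 $4=15
PC=2  slt  $3, $1, $2        | $0=0 $1=1 $2=1 $3=0 $4=15
PC=3  beq  $0, $3, L8        | $0=0 $1=1 $2=1 $3=0 $4=15  [TAKEN]
PC=4  slti  $1, $1, 0        | $0=0 $1=0 $2=1 $3=0 $4=15
PC=8  xor  $1, $0, $1        | $0=0 $1=0 $2=1 $3=0 $4=15

$0=0 $1=0 $2=1 $3=0 $4=15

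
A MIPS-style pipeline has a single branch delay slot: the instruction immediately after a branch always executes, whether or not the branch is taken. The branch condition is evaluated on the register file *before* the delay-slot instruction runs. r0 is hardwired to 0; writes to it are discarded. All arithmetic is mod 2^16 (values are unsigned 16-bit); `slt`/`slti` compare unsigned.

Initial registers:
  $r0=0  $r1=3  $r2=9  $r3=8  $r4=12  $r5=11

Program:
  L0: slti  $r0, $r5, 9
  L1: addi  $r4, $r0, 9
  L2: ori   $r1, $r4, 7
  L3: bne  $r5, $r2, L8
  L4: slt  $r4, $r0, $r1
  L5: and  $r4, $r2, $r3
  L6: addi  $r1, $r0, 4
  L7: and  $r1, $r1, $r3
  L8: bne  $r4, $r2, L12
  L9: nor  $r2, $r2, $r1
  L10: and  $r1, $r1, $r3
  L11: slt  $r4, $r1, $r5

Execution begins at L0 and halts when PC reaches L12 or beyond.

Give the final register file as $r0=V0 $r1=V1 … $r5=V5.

$r0=0 $r1=15 $r2=65520 $r3=8 $r4=1 $r5=11

[0] slti  $r0, $r5, 9  →  {$r0:0, $r1:3, $r2:9, $r3:8, $r4:12, $r5:11}
[1] addi  $r4, $r0, 9  →  {$r0:0, $r1:3, $r2:9, $r3:8, $r4:9, $r5:11}
[2] ori   $r1, $r4, 7  →  {$r0:0, $r1:15, $r2:9, $r3:8, $r4:9, $r5:11}
[3] bne  $r5, $r2, L8  →  {$r0:0, $r1:15, $r2:9, $r3:8, $r4:9, $r5:11}  ⟨branch taken⟩
[4] slt  $r4, $r0, $r1  →  {$r0:0, $r1:15, $r2:9, $r3:8, $r4:1, $r5:11}
[8] bne  $r4, $r2, L12  →  {$r0:0, $r1:15, $r2:9, $r3:8, $r4:1, $r5:11}  ⟨branch taken⟩
[9] nor  $r2, $r2, $r1  →  {$r0:0, $r1:15, $r2:65520, $r3:8, $r4:1, $r5:11}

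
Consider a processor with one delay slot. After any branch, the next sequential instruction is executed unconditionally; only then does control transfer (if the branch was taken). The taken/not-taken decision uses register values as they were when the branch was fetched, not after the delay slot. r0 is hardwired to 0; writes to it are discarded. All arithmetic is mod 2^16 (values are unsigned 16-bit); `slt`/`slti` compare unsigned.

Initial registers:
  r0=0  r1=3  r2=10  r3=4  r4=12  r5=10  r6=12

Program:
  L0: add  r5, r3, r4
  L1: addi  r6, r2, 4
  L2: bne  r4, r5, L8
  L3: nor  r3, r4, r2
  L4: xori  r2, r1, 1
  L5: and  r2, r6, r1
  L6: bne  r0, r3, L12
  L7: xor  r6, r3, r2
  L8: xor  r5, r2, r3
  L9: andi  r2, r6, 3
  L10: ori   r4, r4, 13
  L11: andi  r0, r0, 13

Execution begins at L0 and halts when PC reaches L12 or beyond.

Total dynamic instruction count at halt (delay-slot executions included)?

8

#0 add  r5, r3, r4 ; 0/3/10/4/12/16/12
#1 addi  r6, r2, 4 ; 0/3/10/4/12/16/14
#2 bne  r4, r5, L8 ; 0/3/10/4/12/16/14 ; →target
#3 nor  r3, r4, r2 ; 0/3/10/65521/12/16/14
#8 xor  r5, r2, r3 ; 0/3/10/65521/12/65531/14
#9 andi  r2, r6, 3 ; 0/3/2/65521/12/65531/14
#10 ori   r4, r4, 13 ; 0/3/2/65521/13/65531/14
#11 andi  r0, r0, 13 ; 0/3/2/65521/13/65531/14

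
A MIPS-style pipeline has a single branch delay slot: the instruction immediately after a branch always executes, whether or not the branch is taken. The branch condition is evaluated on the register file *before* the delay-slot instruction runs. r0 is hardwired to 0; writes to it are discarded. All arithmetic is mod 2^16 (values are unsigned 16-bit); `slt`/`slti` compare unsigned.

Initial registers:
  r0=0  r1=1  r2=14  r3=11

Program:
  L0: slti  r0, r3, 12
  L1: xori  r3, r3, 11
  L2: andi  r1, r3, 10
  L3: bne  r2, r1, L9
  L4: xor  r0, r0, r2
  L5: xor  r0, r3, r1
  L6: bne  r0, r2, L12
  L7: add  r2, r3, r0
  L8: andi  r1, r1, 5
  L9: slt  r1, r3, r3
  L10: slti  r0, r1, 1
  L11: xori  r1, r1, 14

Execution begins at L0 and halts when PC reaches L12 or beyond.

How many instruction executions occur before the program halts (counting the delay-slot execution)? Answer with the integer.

#0 slti  r0, r3, 12 ; 0/1/14/11
#1 xori  r3, r3, 11 ; 0/1/14/0
#2 andi  r1, r3, 10 ; 0/0/14/0
#3 bne  r2, r1, L9 ; 0/0/14/0 ; →target
#4 xor  r0, r0, r2 ; 0/0/14/0
#9 slt  r1, r3, r3 ; 0/0/14/0
#10 slti  r0, r1, 1 ; 0/0/14/0
#11 xori  r1, r1, 14 ; 0/14/14/0

8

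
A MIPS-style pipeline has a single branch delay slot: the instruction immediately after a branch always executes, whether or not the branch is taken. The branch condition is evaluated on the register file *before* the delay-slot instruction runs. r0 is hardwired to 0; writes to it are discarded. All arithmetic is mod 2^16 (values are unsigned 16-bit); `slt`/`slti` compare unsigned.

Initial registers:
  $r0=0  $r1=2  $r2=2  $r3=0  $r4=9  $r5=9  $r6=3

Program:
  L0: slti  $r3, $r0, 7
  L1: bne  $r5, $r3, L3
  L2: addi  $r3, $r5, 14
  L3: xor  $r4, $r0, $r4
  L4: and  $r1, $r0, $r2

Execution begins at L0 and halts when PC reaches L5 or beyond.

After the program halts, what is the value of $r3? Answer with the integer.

23

PC=0  slti  $r3, $r0, 7      | $r0=0 $r1=2 $r2=2 $r3=1 $r4=9 $r5=9 $r6=3
PC=1  bne  $r5, $r3, L3      | $r0=0 $r1=2 $r2=2 $r3=1 $r4=9 $r5=9 $r6=3  [TAKEN]
PC=2  addi  $r3, $r5, 14     | $r0=0 $r1=2 $r2=2 $r3=23 $r4=9 $r5=9 $r6=3
PC=3  xor  $r4, $r0, $r4     | $r0=0 $r1=2 $r2=2 $r3=23 $r4=9 $r5=9 $r6=3
PC=4  and  $r1, $r0, $r2     | $r0=0 $r1=0 $r2=2 $r3=23 $r4=9 $r5=9 $r6=3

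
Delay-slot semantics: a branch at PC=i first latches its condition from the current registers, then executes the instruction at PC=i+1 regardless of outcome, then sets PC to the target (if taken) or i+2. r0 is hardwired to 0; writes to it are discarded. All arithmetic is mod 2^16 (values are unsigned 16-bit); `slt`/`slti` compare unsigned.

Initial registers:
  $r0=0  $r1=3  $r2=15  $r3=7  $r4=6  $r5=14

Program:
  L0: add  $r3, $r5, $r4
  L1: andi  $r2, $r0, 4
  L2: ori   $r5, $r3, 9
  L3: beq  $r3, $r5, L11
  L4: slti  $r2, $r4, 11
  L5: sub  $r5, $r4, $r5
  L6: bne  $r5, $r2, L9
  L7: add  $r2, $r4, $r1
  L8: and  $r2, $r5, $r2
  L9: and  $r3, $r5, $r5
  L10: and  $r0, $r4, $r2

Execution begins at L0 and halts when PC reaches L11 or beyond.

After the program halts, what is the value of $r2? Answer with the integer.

9

#0 add  $r3, $r5, $r4 ; 0/3/15/20/6/14
#1 andi  $r2, $r0, 4 ; 0/3/0/20/6/14
#2 ori   $r5, $r3, 9 ; 0/3/0/20/6/29
#3 beq  $r3, $r5, L11 ; 0/3/0/20/6/29 ; →fallthru
#4 slti  $r2, $r4, 11 ; 0/3/1/20/6/29
#5 sub  $r5, $r4, $r5 ; 0/3/1/20/6/65513
#6 bne  $r5, $r2, L9 ; 0/3/1/20/6/65513 ; →target
#7 add  $r2, $r4, $r1 ; 0/3/9/20/6/65513
#9 and  $r3, $r5, $r5 ; 0/3/9/65513/6/65513
#10 and  $r0, $r4, $r2 ; 0/3/9/65513/6/65513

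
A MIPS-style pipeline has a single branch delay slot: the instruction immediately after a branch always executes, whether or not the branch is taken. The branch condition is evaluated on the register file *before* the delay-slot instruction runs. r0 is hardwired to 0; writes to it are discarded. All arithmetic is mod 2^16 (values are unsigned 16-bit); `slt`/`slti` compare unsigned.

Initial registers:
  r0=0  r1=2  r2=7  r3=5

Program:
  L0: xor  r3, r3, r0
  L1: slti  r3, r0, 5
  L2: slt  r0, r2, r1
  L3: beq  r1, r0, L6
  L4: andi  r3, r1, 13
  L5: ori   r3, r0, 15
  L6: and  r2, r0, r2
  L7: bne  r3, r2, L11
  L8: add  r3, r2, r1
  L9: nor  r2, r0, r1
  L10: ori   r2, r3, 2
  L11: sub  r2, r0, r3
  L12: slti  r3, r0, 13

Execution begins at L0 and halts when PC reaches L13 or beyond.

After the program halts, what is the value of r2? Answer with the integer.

PC=0  xor  r3, r3, r0        | r0=0 r1=2 r2=7 r3=5
PC=1  slti  r3, r0, 5        | r0=0 r1=2 r2=7 r3=1
PC=2  slt  r0, r2, r1        | r0=0 r1=2 r2=7 r3=1
PC=3  beq  r1, r0, L6        | r0=0 r1=2 r2=7 r3=1  [not taken]
PC=4  andi  r3, r1, 13       | r0=0 r1=2 r2=7 r3=0
PC=5  ori   r3, r0, 15       | r0=0 r1=2 r2=7 r3=15
PC=6  and  r2, r0, r2        | r0=0 r1=2 r2=0 r3=15
PC=7  bne  r3, r2, L11       | r0=0 r1=2 r2=0 r3=15  [TAKEN]
PC=8  add  r3, r2, r1        | r0=0 r1=2 r2=0 r3=2
PC=11 sub  r2, r0, r3        | r0=0 r1=2 r2=65534 r3=2
PC=12 slti  r3, r0, 13       | r0=0 r1=2 r2=65534 r3=1

65534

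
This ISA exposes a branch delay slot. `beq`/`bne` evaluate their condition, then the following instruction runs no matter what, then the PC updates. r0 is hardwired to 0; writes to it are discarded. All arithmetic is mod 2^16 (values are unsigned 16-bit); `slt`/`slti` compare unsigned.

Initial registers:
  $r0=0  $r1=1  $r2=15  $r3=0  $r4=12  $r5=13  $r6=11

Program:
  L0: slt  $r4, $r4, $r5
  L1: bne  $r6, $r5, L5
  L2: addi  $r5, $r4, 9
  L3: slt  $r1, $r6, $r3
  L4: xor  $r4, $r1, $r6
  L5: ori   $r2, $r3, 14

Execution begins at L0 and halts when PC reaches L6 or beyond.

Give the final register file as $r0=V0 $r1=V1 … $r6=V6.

[0] slt  $r4, $r4, $r5  →  {$r0:0, $r1:1, $r2:15, $r3:0, $r4:1, $r5:13, $r6:11}
[1] bne  $r6, $r5, L5  →  {$r0:0, $r1:1, $r2:15, $r3:0, $r4:1, $r5:13, $r6:11}  ⟨branch taken⟩
[2] addi  $r5, $r4, 9  →  {$r0:0, $r1:1, $r2:15, $r3:0, $r4:1, $r5:10, $r6:11}
[5] ori   $r2, $r3, 14  →  {$r0:0, $r1:1, $r2:14, $r3:0, $r4:1, $r5:10, $r6:11}

$r0=0 $r1=1 $r2=14 $r3=0 $r4=1 $r5=10 $r6=11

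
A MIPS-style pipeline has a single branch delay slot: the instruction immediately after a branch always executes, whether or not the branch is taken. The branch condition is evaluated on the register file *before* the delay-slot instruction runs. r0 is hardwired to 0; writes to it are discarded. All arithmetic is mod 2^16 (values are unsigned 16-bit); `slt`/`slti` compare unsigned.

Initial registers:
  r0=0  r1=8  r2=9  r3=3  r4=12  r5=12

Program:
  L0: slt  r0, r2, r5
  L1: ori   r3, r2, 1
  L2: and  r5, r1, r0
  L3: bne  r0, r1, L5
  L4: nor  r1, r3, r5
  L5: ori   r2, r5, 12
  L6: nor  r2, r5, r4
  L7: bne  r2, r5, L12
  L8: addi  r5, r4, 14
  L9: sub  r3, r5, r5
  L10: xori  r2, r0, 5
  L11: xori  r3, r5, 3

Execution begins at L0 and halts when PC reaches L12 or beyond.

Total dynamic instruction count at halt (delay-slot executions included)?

9

[0] slt  r0, r2, r5  →  {r0:0, r1:8, r2:9, r3:3, r4:12, r5:12}
[1] ori   r3, r2, 1  →  {r0:0, r1:8, r2:9, r3:9, r4:12, r5:12}
[2] and  r5, r1, r0  →  {r0:0, r1:8, r2:9, r3:9, r4:12, r5:0}
[3] bne  r0, r1, L5  →  {r0:0, r1:8, r2:9, r3:9, r4:12, r5:0}  ⟨branch taken⟩
[4] nor  r1, r3, r5  →  {r0:0, r1:65526, r2:9, r3:9, r4:12, r5:0}
[5] ori   r2, r5, 12  →  {r0:0, r1:65526, r2:12, r3:9, r4:12, r5:0}
[6] nor  r2, r5, r4  →  {r0:0, r1:65526, r2:65523, r3:9, r4:12, r5:0}
[7] bne  r2, r5, L12  →  {r0:0, r1:65526, r2:65523, r3:9, r4:12, r5:0}  ⟨branch taken⟩
[8] addi  r5, r4, 14  →  {r0:0, r1:65526, r2:65523, r3:9, r4:12, r5:26}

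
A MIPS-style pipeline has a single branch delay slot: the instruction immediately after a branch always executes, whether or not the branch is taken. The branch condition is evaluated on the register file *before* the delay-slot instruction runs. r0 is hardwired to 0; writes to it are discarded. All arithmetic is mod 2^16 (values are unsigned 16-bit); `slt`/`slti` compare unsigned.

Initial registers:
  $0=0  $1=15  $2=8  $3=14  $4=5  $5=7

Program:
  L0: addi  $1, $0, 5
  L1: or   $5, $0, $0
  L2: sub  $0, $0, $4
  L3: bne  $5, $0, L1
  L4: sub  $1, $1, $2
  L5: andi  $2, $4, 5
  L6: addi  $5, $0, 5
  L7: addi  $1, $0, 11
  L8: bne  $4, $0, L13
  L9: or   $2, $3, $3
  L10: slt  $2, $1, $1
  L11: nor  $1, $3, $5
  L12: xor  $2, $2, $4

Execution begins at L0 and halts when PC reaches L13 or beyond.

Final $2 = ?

14

#0 addi  $1, $0, 5 ; 0/5/8/14/5/7
#1 or   $5, $0, $0 ; 0/5/8/14/5/0
#2 sub  $0, $0, $4 ; 0/5/8/14/5/0
#3 bne  $5, $0, L1 ; 0/5/8/14/5/0 ; →fallthru
#4 sub  $1, $1, $2 ; 0/65533/8/14/5/0
#5 andi  $2, $4, 5 ; 0/65533/5/14/5/0
#6 addi  $5, $0, 5 ; 0/65533/5/14/5/5
#7 addi  $1, $0, 11 ; 0/11/5/14/5/5
#8 bne  $4, $0, L13 ; 0/11/5/14/5/5 ; →target
#9 or   $2, $3, $3 ; 0/11/14/14/5/5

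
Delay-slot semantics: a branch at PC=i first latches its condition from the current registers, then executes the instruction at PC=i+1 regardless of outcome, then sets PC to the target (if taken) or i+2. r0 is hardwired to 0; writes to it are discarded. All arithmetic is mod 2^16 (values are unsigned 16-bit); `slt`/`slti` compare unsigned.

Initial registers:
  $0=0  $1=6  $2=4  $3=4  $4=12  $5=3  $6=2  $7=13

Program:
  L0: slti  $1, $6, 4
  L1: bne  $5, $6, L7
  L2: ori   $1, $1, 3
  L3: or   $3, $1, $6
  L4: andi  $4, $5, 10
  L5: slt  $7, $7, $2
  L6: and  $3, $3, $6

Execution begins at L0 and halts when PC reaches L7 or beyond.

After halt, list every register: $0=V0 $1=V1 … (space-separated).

$0=0 $1=3 $2=4 $3=4 $4=12 $5=3 $6=2 $7=13

#0 slti  $1, $6, 4 ; 0/1/4/4/12/3/2/13
#1 bne  $5, $6, L7 ; 0/1/4/4/12/3/2/13 ; →target
#2 ori   $1, $1, 3 ; 0/3/4/4/12/3/2/13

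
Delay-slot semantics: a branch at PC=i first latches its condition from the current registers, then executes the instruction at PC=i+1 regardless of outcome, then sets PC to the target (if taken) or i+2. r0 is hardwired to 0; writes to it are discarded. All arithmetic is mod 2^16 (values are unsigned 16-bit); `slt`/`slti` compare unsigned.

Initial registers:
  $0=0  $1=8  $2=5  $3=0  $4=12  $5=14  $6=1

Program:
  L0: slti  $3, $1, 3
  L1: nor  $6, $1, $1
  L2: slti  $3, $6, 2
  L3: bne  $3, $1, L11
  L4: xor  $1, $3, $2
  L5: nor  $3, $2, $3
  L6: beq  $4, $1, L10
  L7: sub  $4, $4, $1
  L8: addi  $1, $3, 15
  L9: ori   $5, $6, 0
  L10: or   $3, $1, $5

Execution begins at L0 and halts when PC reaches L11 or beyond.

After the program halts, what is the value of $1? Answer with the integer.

  step pc=0: slti  $3, $1, 3  regs=(0,8,5,0,12,14,1)
  step pc=1: nor  $6, $1, $1  regs=(0,8,5,0,12,14,65527)
  step pc=2: slti  $3, $6, 2  regs=(0,8,5,0,12,14,65527)
  step pc=3: bne  $3, $1, L11  cond=T  regs=(0,8,5,0,12,14,65527)
  step pc=4: xor  $1, $3, $2  regs=(0,5,5,0,12,14,65527)

5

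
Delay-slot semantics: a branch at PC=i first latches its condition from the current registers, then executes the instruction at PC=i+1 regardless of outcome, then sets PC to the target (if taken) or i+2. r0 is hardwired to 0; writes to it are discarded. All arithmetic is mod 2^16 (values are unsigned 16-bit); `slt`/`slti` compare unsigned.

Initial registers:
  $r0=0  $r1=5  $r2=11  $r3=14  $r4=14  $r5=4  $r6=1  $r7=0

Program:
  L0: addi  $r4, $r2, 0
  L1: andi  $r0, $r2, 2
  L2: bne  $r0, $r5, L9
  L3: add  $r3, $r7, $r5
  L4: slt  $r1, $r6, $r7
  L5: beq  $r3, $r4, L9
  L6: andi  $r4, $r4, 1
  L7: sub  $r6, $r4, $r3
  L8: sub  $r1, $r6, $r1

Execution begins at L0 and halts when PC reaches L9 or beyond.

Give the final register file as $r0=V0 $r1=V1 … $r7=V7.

$r0=0 $r1=5 $r2=11 $r3=4 $r4=11 $r5=4 $r6=1 $r7=0

#0 addi  $r4, $r2, 0 ; 0/5/11/14/11/4/1/0
#1 andi  $r0, $r2, 2 ; 0/5/11/14/11/4/1/0
#2 bne  $r0, $r5, L9 ; 0/5/11/14/11/4/1/0 ; →target
#3 add  $r3, $r7, $r5 ; 0/5/11/4/11/4/1/0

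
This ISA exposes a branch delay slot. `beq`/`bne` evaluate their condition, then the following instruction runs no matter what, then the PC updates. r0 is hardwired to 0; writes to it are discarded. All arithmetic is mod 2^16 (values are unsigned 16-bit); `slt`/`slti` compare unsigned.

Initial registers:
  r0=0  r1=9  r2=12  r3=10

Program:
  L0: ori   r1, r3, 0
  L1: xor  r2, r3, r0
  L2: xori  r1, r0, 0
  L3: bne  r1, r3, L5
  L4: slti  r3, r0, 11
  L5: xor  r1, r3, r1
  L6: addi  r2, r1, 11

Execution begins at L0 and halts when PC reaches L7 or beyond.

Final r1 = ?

PC=0  ori   r1, r3, 0        | r0=0 r1=10 r2=12 r3=10
PC=1  xor  r2, r3, r0        | r0=0 r1=10 r2=10 r3=10
PC=2  xori  r1, r0, 0        | r0=0 r1=0 r2=10 r3=10
PC=3  bne  r1, r3, L5        | r0=0 r1=0 r2=10 r3=10  [TAKEN]
PC=4  slti  r3, r0, 11       | r0=0 r1=0 r2=10 r3=1
PC=5  xor  r1, r3, r1        | r0=0 r1=1 r2=10 r3=1
PC=6  addi  r2, r1, 11       | r0=0 r1=1 r2=12 r3=1

1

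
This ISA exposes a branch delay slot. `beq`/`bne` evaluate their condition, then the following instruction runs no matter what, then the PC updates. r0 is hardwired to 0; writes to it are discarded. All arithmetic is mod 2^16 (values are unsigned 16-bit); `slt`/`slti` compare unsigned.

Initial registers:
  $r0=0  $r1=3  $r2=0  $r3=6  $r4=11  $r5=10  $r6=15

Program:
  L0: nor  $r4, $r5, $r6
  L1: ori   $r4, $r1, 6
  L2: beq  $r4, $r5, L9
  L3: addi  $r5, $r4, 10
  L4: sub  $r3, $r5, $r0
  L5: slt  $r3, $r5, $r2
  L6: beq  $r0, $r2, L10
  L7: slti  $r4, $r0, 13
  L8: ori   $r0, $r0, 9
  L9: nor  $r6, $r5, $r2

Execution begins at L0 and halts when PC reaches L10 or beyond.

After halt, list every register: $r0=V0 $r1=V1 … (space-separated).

$r0=0 $r1=3 $r2=0 $r3=0 $r4=1 $r5=17 $r6=15

#0 nor  $r4, $r5, $r6 ; 0/3/0/6/65520/10/15
#1 ori   $r4, $r1, 6 ; 0/3/0/6/7/10/15
#2 beq  $r4, $r5, L9 ; 0/3/0/6/7/10/15 ; →fallthru
#3 addi  $r5, $r4, 10 ; 0/3/0/6/7/17/15
#4 sub  $r3, $r5, $r0 ; 0/3/0/17/7/17/15
#5 slt  $r3, $r5, $r2 ; 0/3/0/0/7/17/15
#6 beq  $r0, $r2, L10 ; 0/3/0/0/7/17/15 ; →target
#7 slti  $r4, $r0, 13 ; 0/3/0/0/1/17/15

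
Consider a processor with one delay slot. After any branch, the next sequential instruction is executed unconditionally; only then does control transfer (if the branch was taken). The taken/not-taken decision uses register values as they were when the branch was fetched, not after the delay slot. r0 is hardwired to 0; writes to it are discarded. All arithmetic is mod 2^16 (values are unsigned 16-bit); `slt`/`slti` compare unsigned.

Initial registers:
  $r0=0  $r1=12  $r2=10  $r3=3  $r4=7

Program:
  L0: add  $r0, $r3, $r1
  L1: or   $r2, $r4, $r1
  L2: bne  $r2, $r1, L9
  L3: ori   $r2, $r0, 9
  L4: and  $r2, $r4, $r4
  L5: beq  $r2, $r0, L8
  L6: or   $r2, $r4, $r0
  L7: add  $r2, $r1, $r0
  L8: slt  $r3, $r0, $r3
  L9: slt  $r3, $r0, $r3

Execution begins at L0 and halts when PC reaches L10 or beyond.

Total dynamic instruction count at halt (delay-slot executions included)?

[0] add  $r0, $r3, $r1  →  {$r0:0, $r1:12, $r2:10, $r3:3, $r4:7}
[1] or   $r2, $r4, $r1  →  {$r0:0, $r1:12, $r2:15, $r3:3, $r4:7}
[2] bne  $r2, $r1, L9  →  {$r0:0, $r1:12, $r2:15, $r3:3, $r4:7}  ⟨branch taken⟩
[3] ori   $r2, $r0, 9  →  {$r0:0, $r1:12, $r2:9, $r3:3, $r4:7}
[9] slt  $r3, $r0, $r3  →  {$r0:0, $r1:12, $r2:9, $r3:1, $r4:7}

5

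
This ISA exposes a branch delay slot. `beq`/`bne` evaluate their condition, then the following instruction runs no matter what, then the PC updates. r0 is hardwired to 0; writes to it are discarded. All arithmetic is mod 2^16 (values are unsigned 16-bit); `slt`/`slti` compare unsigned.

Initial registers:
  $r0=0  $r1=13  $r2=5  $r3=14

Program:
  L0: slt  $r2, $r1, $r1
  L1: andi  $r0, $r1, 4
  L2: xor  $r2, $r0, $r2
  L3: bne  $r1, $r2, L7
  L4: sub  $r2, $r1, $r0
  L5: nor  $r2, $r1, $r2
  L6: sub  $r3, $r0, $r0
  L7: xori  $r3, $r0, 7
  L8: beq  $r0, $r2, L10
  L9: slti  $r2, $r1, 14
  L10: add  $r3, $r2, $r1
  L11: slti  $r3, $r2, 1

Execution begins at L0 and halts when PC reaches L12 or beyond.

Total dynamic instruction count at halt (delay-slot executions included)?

PC=0  slt  $r2, $r1, $r1     | $r0=0 $r1=13 $r2=0 $r3=14
PC=1  andi  $r0, $r1, 4      | $r0=0 $r1=13 $r2=0 $r3=14
PC=2  xor  $r2, $r0, $r2     | $r0=0 $r1=13 $r2=0 $r3=14
PC=3  bne  $r1, $r2, L7      | $r0=0 $r1=13 $r2=0 $r3=14  [TAKEN]
PC=4  sub  $r2, $r1, $r0     | $r0=0 $r1=13 $r2=13 $r3=14
PC=7  xori  $r3, $r0, 7      | $r0=0 $r1=13 $r2=13 $r3=7
PC=8  beq  $r0, $r2, L10     | $r0=0 $r1=13 $r2=13 $r3=7  [not taken]
PC=9  slti  $r2, $r1, 14     | $r0=0 $r1=13 $r2=1 $r3=7
PC=10 add  $r3, $r2, $r1     | $r0=0 $r1=13 $r2=1 $r3=14
PC=11 slti  $r3, $r2, 1      | $r0=0 $r1=13 $r2=1 $r3=0

10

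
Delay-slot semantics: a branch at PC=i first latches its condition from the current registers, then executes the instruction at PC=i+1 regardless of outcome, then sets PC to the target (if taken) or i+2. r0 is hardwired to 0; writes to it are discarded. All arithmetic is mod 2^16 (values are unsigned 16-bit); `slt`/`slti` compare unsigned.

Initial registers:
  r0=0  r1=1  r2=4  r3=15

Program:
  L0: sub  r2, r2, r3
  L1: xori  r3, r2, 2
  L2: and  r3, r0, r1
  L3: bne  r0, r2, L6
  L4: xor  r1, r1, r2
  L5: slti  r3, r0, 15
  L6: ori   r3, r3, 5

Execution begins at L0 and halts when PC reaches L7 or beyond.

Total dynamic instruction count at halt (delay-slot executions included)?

  step pc=0: sub  r2, r2, r3  regs=(0,1,65525,15)
  step pc=1: xori  r3, r2, 2  regs=(0,1,65525,65527)
  step pc=2: and  r3, r0, r1  regs=(0,1,65525,0)
  step pc=3: bne  r0, r2, L6  cond=T  regs=(0,1,65525,0)
  step pc=4: xor  r1, r1, r2  regs=(0,65524,65525,0)
  step pc=6: ori   r3, r3, 5  regs=(0,65524,65525,5)

6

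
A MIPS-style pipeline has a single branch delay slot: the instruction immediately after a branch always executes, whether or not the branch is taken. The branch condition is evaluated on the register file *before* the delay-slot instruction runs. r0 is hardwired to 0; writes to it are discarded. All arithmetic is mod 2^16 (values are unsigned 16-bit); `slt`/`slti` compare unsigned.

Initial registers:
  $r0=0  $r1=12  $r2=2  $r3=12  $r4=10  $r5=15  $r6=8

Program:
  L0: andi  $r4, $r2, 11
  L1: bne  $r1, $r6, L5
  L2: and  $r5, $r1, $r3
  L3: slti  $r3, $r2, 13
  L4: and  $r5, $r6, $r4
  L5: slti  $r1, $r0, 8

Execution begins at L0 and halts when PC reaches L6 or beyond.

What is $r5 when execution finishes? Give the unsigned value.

[0] andi  $r4, $r2, 11  →  {$r0:0, $r1:12, $r2:2, $r3:12, $r4:2, $r5:15, $r6:8}
[1] bne  $r1, $r6, L5  →  {$r0:0, $r1:12, $r2:2, $r3:12, $r4:2, $r5:15, $r6:8}  ⟨branch taken⟩
[2] and  $r5, $r1, $r3  →  {$r0:0, $r1:12, $r2:2, $r3:12, $r4:2, $r5:12, $r6:8}
[5] slti  $r1, $r0, 8  →  {$r0:0, $r1:1, $r2:2, $r3:12, $r4:2, $r5:12, $r6:8}

12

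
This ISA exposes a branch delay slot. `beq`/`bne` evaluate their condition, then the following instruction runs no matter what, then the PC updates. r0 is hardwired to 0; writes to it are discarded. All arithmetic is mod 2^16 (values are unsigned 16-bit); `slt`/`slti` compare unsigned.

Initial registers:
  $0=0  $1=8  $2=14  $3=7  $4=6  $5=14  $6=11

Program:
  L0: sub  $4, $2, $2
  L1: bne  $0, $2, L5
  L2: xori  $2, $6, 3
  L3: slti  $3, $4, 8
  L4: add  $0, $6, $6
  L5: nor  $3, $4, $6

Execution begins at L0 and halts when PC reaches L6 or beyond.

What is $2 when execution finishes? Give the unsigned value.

PC=0  sub  $4, $2, $2        | $0=0 $1=8 $2=14 $3=7 $4=0 $5=14 $6=11
PC=1  bne  $0, $2, L5        | $0=0 $1=8 $2=14 $3=7 $4=0 $5=14 $6=11  [TAKEN]
PC=2  xori  $2, $6, 3        | $0=0 $1=8 $2=8 $3=7 $4=0 $5=14 $6=11
PC=5  nor  $3, $4, $6        | $0=0 $1=8 $2=8 $3=65524 $4=0 $5=14 $6=11

8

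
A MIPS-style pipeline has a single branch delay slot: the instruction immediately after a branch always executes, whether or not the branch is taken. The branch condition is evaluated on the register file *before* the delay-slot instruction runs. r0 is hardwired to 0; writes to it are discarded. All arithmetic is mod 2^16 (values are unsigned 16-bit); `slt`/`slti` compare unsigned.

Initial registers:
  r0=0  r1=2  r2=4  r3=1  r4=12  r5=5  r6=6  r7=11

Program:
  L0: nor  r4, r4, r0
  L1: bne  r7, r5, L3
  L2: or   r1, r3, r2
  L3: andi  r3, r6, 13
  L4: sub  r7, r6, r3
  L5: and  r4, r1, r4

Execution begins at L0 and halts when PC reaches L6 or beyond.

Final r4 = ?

[0] nor  r4, r4, r0  →  {r0:0, r1:2, r2:4, r3:1, r4:65523, r5:5, r6:6, r7:11}
[1] bne  r7, r5, L3  →  {r0:0, r1:2, r2:4, r3:1, r4:65523, r5:5, r6:6, r7:11}  ⟨branch taken⟩
[2] or   r1, r3, r2  →  {r0:0, r1:5, r2:4, r3:1, r4:65523, r5:5, r6:6, r7:11}
[3] andi  r3, r6, 13  →  {r0:0, r1:5, r2:4, r3:4, r4:65523, r5:5, r6:6, r7:11}
[4] sub  r7, r6, r3  →  {r0:0, r1:5, r2:4, r3:4, r4:65523, r5:5, r6:6, r7:2}
[5] and  r4, r1, r4  →  {r0:0, r1:5, r2:4, r3:4, r4:1, r5:5, r6:6, r7:2}

1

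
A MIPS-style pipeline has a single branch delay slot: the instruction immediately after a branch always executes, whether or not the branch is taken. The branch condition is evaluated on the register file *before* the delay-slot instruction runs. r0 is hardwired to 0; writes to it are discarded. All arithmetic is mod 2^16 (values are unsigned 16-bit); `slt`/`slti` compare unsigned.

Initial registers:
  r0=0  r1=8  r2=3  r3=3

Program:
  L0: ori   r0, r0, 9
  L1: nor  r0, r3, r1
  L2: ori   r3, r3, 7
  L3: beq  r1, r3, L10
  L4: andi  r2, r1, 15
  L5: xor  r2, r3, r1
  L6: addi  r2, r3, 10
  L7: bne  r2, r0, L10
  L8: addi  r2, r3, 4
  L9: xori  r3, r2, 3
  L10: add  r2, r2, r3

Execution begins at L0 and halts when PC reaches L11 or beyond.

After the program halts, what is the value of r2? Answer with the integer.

  step pc=0: ori   r0, r0, 9  regs=(0,8,3,3)
  step pc=1: nor  r0, r3, r1  regs=(0,8,3,3)
  step pc=2: ori   r3, r3, 7  regs=(0,8,3,7)
  step pc=3: beq  r1, r3, L10  cond=F  regs=(0,8,3,7)
  step pc=4: andi  r2, r1, 15  regs=(0,8,8,7)
  step pc=5: xor  r2, r3, r1  regs=(0,8,15,7)
  step pc=6: addi  r2, r3, 10  regs=(0,8,17,7)
  step pc=7: bne  r2, r0, L10  cond=T  regs=(0,8,17,7)
  step pc=8: addi  r2, r3, 4  regs=(0,8,11,7)
  step pc=10: add  r2, r2, r3  regs=(0,8,18,7)

18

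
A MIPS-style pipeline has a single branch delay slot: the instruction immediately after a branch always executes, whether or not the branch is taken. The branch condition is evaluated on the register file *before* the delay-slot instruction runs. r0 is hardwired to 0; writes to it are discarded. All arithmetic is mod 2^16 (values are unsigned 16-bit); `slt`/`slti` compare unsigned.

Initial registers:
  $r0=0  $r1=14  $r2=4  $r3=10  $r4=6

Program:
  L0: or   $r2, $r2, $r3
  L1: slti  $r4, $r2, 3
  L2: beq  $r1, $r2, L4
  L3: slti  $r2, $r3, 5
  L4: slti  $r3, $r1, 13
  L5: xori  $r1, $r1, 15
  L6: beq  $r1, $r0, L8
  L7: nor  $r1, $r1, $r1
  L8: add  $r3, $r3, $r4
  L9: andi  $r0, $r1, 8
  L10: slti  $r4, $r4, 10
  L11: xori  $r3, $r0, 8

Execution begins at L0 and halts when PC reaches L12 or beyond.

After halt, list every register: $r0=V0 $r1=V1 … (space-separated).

  step pc=0: or   $r2, $r2, $r3  regs=(0,14,14,10,6)
  step pc=1: slti  $r4, $r2, 3  regs=(0,14,14,10,0)
  step pc=2: beq  $r1, $r2, L4  cond=T  regs=(0,14,14,10,0)
  step pc=3: slti  $r2, $r3, 5  regs=(0,14,0,10,0)
  step pc=4: slti  $r3, $r1, 13  regs=(0,14,0,0,0)
  step pc=5: xori  $r1, $r1, 15  regs=(0,1,0,0,0)
  step pc=6: beq  $r1, $r0, L8  cond=F  regs=(0,1,0,0,0)
  step pc=7: nor  $r1, $r1, $r1  regs=(0,65534,0,0,0)
  step pc=8: add  $r3, $r3, $r4  regs=(0,65534,0,0,0)
  step pc=9: andi  $r0, $r1, 8  regs=(0,65534,0,0,0)
  step pc=10: slti  $r4, $r4, 10  regs=(0,65534,0,0,1)
  step pc=11: xori  $r3, $r0, 8  regs=(0,65534,0,8,1)

$r0=0 $r1=65534 $r2=0 $r3=8 $r4=1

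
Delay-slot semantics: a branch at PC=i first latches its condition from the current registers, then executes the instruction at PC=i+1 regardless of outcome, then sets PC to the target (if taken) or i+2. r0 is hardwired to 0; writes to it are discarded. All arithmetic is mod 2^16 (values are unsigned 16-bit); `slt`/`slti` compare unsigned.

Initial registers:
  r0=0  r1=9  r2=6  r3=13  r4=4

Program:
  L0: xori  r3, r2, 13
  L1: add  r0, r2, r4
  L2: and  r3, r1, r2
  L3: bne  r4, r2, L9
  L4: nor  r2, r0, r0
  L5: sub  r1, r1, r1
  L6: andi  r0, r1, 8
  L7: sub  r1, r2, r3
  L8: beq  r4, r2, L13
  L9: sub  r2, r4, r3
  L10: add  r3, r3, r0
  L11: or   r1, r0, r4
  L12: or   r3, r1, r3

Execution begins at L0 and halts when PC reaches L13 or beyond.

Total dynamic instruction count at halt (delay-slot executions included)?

#0 xori  r3, r2, 13 ; 0/9/6/11/4
#1 add  r0, r2, r4 ; 0/9/6/11/4
#2 and  r3, r1, r2 ; 0/9/6/0/4
#3 bne  r4, r2, L9 ; 0/9/6/0/4 ; →target
#4 nor  r2, r0, r0 ; 0/9/65535/0/4
#9 sub  r2, r4, r3 ; 0/9/4/0/4
#10 add  r3, r3, r0 ; 0/9/4/0/4
#11 or   r1, r0, r4 ; 0/4/4/0/4
#12 or   r3, r1, r3 ; 0/4/4/4/4

9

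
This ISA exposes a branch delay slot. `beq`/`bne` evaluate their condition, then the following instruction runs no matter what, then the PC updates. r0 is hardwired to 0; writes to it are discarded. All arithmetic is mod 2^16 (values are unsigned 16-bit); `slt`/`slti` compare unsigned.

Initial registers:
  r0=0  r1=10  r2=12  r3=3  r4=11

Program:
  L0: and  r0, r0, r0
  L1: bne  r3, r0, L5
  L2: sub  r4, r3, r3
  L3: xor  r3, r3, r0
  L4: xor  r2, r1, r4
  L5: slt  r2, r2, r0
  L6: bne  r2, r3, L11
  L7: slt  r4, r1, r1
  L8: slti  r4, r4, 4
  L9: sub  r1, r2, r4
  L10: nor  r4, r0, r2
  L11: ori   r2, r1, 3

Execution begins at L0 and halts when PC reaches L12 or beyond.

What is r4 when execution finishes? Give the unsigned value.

0

  step pc=0: and  r0, r0, r0  regs=(0,10,12,3,11)
  step pc=1: bne  r3, r0, L5  cond=T  regs=(0,10,12,3,11)
  step pc=2: sub  r4, r3, r3  regs=(0,10,12,3,0)
  step pc=5: slt  r2, r2, r0  regs=(0,10,0,3,0)
  step pc=6: bne  r2, r3, L11  cond=T  regs=(0,10,0,3,0)
  step pc=7: slt  r4, r1, r1  regs=(0,10,0,3,0)
  step pc=11: ori   r2, r1, 3  regs=(0,10,11,3,0)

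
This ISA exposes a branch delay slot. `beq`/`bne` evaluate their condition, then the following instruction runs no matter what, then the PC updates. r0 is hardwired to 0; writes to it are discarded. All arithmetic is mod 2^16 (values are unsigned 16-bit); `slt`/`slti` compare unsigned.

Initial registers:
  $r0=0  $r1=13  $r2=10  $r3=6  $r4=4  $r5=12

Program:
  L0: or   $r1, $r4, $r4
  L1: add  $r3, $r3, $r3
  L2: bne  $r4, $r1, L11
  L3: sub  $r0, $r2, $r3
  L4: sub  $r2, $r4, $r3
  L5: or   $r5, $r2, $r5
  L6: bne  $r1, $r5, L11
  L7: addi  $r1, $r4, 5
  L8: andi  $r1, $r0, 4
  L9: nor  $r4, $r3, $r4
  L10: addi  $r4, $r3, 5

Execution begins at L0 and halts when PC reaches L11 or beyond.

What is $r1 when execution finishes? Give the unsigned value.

  step pc=0: or   $r1, $r4, $r4  regs=(0,4,10,6,4,12)
  step pc=1: add  $r3, $r3, $r3  regs=(0,4,10,12,4,12)
  step pc=2: bne  $r4, $r1, L11  cond=F  regs=(0,4,10,12,4,12)
  step pc=3: sub  $r0, $r2, $r3  regs=(0,4,10,12,4,12)
  step pc=4: sub  $r2, $r4, $r3  regs=(0,4,65528,12,4,12)
  step pc=5: or   $r5, $r2, $r5  regs=(0,4,65528,12,4,65532)
  step pc=6: bne  $r1, $r5, L11  cond=T  regs=(0,4,65528,12,4,65532)
  step pc=7: addi  $r1, $r4, 5  regs=(0,9,65528,12,4,65532)

9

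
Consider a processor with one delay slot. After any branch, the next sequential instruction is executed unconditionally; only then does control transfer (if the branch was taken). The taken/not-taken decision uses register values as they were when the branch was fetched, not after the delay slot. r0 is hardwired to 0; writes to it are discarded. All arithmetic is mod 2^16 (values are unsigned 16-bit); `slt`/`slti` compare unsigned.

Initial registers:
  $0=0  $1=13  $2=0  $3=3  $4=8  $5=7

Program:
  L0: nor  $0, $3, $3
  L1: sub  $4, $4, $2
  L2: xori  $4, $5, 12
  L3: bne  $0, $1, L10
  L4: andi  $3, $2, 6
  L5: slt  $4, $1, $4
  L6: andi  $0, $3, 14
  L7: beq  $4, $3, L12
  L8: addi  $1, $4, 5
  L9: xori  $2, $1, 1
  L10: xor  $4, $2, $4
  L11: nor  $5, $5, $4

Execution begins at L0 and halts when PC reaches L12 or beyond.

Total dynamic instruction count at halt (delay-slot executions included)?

7

PC=0  nor  $0, $3, $3        | $0=0 $1=13 $2=0 $3=3 $4=8 $5=7
PC=1  sub  $4, $4, $2        | $0=0 $1=13 $2=0 $3=3 $4=8 $5=7
PC=2  xori  $4, $5, 12       | $0=0 $1=13 $2=0 $3=3 $4=11 $5=7
PC=3  bne  $0, $1, L10       | $0=0 $1=13 $2=0 $3=3 $4=11 $5=7  [TAKEN]
PC=4  andi  $3, $2, 6        | $0=0 $1=13 $2=0 $3=0 $4=11 $5=7
PC=10 xor  $4, $2, $4        | $0=0 $1=13 $2=0 $3=0 $4=11 $5=7
PC=11 nor  $5, $5, $4        | $0=0 $1=13 $2=0 $3=0 $4=11 $5=65520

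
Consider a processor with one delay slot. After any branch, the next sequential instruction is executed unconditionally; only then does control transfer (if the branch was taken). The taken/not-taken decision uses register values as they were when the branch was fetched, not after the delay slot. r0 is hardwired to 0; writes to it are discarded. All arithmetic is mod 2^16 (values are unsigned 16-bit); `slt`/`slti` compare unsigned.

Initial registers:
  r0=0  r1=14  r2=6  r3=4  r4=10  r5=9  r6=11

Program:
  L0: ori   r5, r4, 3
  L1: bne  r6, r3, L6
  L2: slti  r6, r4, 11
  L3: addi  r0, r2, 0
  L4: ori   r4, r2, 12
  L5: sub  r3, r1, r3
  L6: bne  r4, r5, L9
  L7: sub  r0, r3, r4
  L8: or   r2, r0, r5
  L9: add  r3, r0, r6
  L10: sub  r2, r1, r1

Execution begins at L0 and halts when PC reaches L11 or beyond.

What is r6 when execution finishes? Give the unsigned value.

1

PC=0  ori   r5, r4, 3        | r0=0 r1=14 r2=6 r3=4 r4=10 r5=11 r6=11
PC=1  bne  r6, r3, L6        | r0=0 r1=14 r2=6 r3=4 r4=10 r5=11 r6=11  [TAKEN]
PC=2  slti  r6, r4, 11       | r0=0 r1=14 r2=6 r3=4 r4=10 r5=11 r6=1
PC=6  bne  r4, r5, L9        | r0=0 r1=14 r2=6 r3=4 r4=10 r5=11 r6=1  [TAKEN]
PC=7  sub  r0, r3, r4        | r0=0 r1=14 r2=6 r3=4 r4=10 r5=11 r6=1
PC=9  add  r3, r0, r6        | r0=0 r1=14 r2=6 r3=1 r4=10 r5=11 r6=1
PC=10 sub  r2, r1, r1        | r0=0 r1=14 r2=0 r3=1 r4=10 r5=11 r6=1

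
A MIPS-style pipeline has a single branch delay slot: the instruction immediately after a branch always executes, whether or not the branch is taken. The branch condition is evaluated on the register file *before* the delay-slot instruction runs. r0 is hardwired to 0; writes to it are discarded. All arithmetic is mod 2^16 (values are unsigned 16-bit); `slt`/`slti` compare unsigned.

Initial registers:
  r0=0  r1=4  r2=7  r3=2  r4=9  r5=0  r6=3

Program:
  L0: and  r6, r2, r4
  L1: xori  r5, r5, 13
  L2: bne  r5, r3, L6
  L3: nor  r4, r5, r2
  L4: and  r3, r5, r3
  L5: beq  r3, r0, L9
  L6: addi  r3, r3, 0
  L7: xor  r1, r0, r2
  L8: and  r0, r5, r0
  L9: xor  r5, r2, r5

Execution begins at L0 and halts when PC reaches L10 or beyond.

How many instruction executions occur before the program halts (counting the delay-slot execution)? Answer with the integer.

8

  step pc=0: and  r6, r2, r4  regs=(0,4,7,2,9,0,1)
  step pc=1: xori  r5, r5, 13  regs=(0,4,7,2,9,13,1)
  step pc=2: bne  r5, r3, L6  cond=T  regs=(0,4,7,2,9,13,1)
  step pc=3: nor  r4, r5, r2  regs=(0,4,7,2,65520,13,1)
  step pc=6: addi  r3, r3, 0  regs=(0,4,7,2,65520,13,1)
  step pc=7: xor  r1, r0, r2  regs=(0,7,7,2,65520,13,1)
  step pc=8: and  r0, r5, r0  regs=(0,7,7,2,65520,13,1)
  step pc=9: xor  r5, r2, r5  regs=(0,7,7,2,65520,10,1)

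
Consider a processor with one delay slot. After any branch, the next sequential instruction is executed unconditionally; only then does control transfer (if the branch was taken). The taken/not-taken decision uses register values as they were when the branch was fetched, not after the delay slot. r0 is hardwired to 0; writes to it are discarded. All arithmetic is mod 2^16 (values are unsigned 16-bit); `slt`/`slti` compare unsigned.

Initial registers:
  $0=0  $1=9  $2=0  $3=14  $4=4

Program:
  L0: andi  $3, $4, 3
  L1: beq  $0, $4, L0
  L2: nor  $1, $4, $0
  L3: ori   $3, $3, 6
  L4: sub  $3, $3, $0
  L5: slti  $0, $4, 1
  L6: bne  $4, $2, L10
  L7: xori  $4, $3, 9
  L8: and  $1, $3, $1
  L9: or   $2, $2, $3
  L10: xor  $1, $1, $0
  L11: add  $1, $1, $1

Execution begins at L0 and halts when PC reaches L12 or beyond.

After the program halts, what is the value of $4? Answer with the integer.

15

  step pc=0: andi  $3, $4, 3  regs=(0,9,0,0,4)
  step pc=1: beq  $0, $4, L0  cond=F  regs=(0,9,0,0,4)
  step pc=2: nor  $1, $4, $0  regs=(0,65531,0,0,4)
  step pc=3: ori   $3, $3, 6  regs=(0,65531,0,6,4)
  step pc=4: sub  $3, $3, $0  regs=(0,65531,0,6,4)
  step pc=5: slti  $0, $4, 1  regs=(0,65531,0,6,4)
  step pc=6: bne  $4, $2, L10  cond=T  regs=(0,65531,0,6,4)
  step pc=7: xori  $4, $3, 9  regs=(0,65531,0,6,15)
  step pc=10: xor  $1, $1, $0  regs=(0,65531,0,6,15)
  step pc=11: add  $1, $1, $1  regs=(0,65526,0,6,15)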